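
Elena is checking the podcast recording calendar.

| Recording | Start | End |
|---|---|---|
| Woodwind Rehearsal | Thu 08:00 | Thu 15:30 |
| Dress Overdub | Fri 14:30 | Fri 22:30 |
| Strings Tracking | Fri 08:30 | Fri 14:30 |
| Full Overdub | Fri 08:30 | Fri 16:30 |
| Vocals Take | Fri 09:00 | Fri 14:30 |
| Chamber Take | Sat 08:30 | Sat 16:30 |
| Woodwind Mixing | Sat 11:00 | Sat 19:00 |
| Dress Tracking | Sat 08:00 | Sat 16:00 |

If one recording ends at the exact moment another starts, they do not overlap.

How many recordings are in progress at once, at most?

3

Sweep the timeline, counting +1 at each start and −1 at each end (ends before starts at a tie):
Thu 08:00 start Woodwind Rehearsal → 1
Thu 15:30 end Woodwind Rehearsal → 0
Fri 08:30 start Full Overdub → 1
Fri 08:30 start Strings Tracking → 2
Fri 09:00 start Vocals Take → 3
Fri 14:30 end Strings Tracking → 2
Fri 14:30 end Vocals Take → 1
Fri 14:30 start Dress Overdub → 2
Fri 16:30 end Full Overdub → 1
Fri 22:30 end Dress Overdub → 0
Sat 08:00 start Dress Tracking → 1
Sat 08:30 start Chamber Take → 2
Sat 11:00 start Woodwind Mixing → 3
Sat 16:00 end Dress Tracking → 2
Sat 16:30 end Chamber Take → 1
Sat 19:00 end Woodwind Mixing → 0
Peak is 3, at Fri 09:00 (Full Overdub, Strings Tracking, Vocals Take).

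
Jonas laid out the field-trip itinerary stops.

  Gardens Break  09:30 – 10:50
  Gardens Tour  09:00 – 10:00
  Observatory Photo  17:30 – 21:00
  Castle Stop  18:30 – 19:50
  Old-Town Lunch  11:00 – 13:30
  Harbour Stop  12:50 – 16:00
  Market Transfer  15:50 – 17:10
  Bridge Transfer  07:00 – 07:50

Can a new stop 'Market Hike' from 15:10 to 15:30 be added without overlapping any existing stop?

No — it overlaps Harbour Stop

Bridge Transfer: ends 07:50 at or before Market Hike starts 15:10 → clear.
Gardens Tour: ends 10:00 at or before Market Hike starts 15:10 → clear.
Gardens Break: ends 10:50 at or before Market Hike starts 15:10 → clear.
Old-Town Lunch: ends 13:30 at or before Market Hike starts 15:10 → clear.
Harbour Stop: starts 12:50 before Market Hike ends 15:30, and ends 16:00 after Market Hike starts 15:10 → overlap.
Market Transfer: starts 15:50 at or after Market Hike ends 15:30 → clear.
Observatory Photo: starts 17:30 at or after Market Hike ends 15:30 → clear.
Castle Stop: starts 18:30 at or after Market Hike ends 15:30 → clear.
Market Hike overlaps Harbour Stop.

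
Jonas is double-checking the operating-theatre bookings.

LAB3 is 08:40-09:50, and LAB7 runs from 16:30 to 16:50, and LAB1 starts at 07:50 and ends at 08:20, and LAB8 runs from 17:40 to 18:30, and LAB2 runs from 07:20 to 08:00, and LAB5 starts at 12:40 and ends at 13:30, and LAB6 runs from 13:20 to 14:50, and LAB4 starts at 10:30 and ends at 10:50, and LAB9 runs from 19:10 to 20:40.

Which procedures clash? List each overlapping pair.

LAB1 & LAB2, LAB5 & LAB6

Sorted by start: LAB2, LAB1, LAB3, LAB4, LAB5, LAB6, LAB7, LAB8, LAB9.
LAB1 starts before LAB2 ends → LAB2 and LAB1 overlap.
LAB3 starts after LAB2 ends, so LAB2 has no further overlaps.
LAB3 starts after LAB1 ends, so LAB1 has no further overlaps.
LAB4 starts after LAB3 ends, so LAB3 has no further overlaps.
LAB5 starts after LAB4 ends, so LAB4 has no further overlaps.
LAB6 starts before LAB5 ends → LAB5 and LAB6 overlap.
LAB7 starts after LAB5 ends, so LAB5 has no further overlaps.
LAB7 starts after LAB6 ends, so LAB6 has no further overlaps.
LAB8 starts after LAB7 ends, so LAB7 has no further overlaps.
LAB9 starts after LAB8 ends.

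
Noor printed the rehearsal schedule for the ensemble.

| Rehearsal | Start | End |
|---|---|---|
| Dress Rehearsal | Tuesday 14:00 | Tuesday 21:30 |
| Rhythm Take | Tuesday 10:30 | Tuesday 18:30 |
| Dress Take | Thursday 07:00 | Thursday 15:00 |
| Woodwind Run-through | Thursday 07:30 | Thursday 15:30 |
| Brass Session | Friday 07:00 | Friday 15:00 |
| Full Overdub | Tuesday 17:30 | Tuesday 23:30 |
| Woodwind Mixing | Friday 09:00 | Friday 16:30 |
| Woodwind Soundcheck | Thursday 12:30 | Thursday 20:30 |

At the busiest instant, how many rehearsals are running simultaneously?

3

Sort all start/end points and keep a running count:
Tuesday 10:30 start Rhythm Take → 1
Tuesday 14:00 start Dress Rehearsal → 2
Tuesday 17:30 start Full Overdub → 3
Tuesday 18:30 end Rhythm Take → 2
Tuesday 21:30 end Dress Rehearsal → 1
Tuesday 23:30 end Full Overdub → 0
Thursday 07:00 start Dress Take → 1
Thursday 07:30 start Woodwind Run-through → 2
Thursday 12:30 start Woodwind Soundcheck → 3
Thursday 15:00 end Dress Take → 2
Thursday 15:30 end Woodwind Run-through → 1
Thursday 20:30 end Woodwind Soundcheck → 0
Friday 07:00 start Brass Session → 1
Friday 09:00 start Woodwind Mixing → 2
Friday 15:00 end Brass Session → 1
Friday 16:30 end Woodwind Mixing → 0
Peak is 3, at Tuesday 17:30 (Dress Rehearsal, Full Overdub, Rhythm Take).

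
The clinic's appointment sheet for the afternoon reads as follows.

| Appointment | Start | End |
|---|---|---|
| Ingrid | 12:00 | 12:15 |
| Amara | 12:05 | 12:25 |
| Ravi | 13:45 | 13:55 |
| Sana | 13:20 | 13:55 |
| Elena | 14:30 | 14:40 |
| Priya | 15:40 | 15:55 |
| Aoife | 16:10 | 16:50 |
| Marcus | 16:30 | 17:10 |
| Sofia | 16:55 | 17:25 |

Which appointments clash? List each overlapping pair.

Sorted by start: Ingrid, Amara, Sana, Ravi, Elena, Priya, Aoife, Marcus, Sofia.
Amara starts before Ingrid ends → Ingrid and Amara overlap.
Sana starts after Ingrid ends, so nothing later overlaps Ingrid either.
Sana starts after Amara ends, so nothing later overlaps Amara either.
Ravi starts before Sana ends → Sana and Ravi overlap.
Elena starts after Sana ends, so nothing later overlaps Sana either.
Elena starts after Ravi ends, so nothing later overlaps Ravi either.
Priya starts after Elena ends, so nothing later overlaps Elena either.
Aoife starts after Priya ends, so nothing later overlaps Priya either.
Marcus starts before Aoife ends → Aoife and Marcus overlap.
Sofia starts after Aoife ends.
Sofia starts before Marcus ends → Marcus and Sofia overlap.

Amara & Ingrid, Aoife & Marcus, Marcus & Sofia, Ravi & Sana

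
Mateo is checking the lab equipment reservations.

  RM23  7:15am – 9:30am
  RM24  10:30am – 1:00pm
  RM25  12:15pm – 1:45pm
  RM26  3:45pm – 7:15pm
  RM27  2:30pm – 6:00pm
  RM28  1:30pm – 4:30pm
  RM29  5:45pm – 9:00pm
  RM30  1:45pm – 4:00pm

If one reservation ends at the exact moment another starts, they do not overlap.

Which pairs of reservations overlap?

RM24 & RM25, RM25 & RM28, RM26 & RM27, RM26 & RM28, RM26 & RM29, RM26 & RM30, RM27 & RM28, RM27 & RM29, RM27 & RM30, RM28 & RM30

Sorted by start: RM23, RM24, RM25, RM28, RM30, RM27, RM26, RM29.
RM24 starts after RM23 ends, so nothing later overlaps RM23 either.
RM25 starts before RM24 ends → RM24 and RM25 overlap.
RM28 starts after RM24 ends, so nothing later overlaps RM24 either.
RM28 starts before RM25 ends → RM25 and RM28 overlap.
RM30 starts exactly when RM25 ends (back-to-back, no overlap), so nothing later overlaps RM25 either.
RM30 starts before RM28 ends → RM28 and RM30 overlap.
RM27 starts before RM28 ends → RM28 and RM27 overlap.
RM26 starts before RM28 ends → RM28 and RM26 overlap.
RM29 starts after RM28 ends.
RM27 starts before RM30 ends → RM30 and RM27 overlap.
RM26 starts before RM30 ends → RM30 and RM26 overlap.
RM29 starts after RM30 ends.
RM26 starts before RM27 ends → RM27 and RM26 overlap.
RM29 starts before RM27 ends → RM27 and RM29 overlap.
RM29 starts before RM26 ends → RM26 and RM29 overlap.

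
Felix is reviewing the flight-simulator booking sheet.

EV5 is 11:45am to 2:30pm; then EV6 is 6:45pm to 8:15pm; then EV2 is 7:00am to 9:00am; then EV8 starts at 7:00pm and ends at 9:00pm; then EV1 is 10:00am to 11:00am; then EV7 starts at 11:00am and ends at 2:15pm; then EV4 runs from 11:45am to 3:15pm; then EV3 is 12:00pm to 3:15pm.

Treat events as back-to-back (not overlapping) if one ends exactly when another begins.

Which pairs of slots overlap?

EV3 & EV4, EV3 & EV5, EV3 & EV7, EV4 & EV5, EV4 & EV7, EV5 & EV7, EV6 & EV8

Check each pair: they overlap iff neither finishes before the other starts.
Sorted by start: EV2, EV1, EV7, EV4, EV5, EV3, EV6, EV8.
EV1 starts after EV2 ends — done with EV2.
EV7 starts exactly when EV1 ends (back-to-back, no overlap) — done with EV1.
EV4 starts before EV7 ends → EV7 and EV4 overlap.
EV5 starts before EV7 ends → EV7 and EV5 overlap.
EV3 starts before EV7 ends → EV7 and EV3 overlap.
EV6 starts after EV7 ends — done with EV7.
EV5 starts before EV4 ends → EV4 and EV5 overlap.
EV3 starts before EV4 ends → EV4 and EV3 overlap.
EV6 starts after EV4 ends — done with EV4.
EV3 starts before EV5 ends → EV5 and EV3 overlap.
EV6 starts after EV5 ends — done with EV5.
EV6 starts after EV3 ends — done with EV3.
EV8 starts before EV6 ends → EV6 and EV8 overlap.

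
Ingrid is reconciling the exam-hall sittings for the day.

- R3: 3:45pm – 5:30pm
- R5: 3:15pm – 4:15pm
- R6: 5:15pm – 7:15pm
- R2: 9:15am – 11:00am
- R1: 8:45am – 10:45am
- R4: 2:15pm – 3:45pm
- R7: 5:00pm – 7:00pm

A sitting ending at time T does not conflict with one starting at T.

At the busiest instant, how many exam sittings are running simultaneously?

Sort all start/end points and keep a running count:
8:45am start R1 → 1
9:15am start R2 → 2
10:45am end R1 → 1
11:00am end R2 → 0
2:15pm start R4 → 1
3:15pm start R5 → 2
3:45pm end R4 → 1
3:45pm start R3 → 2
4:15pm end R5 → 1
5:00pm start R7 → 2
5:15pm start R6 → 3
5:30pm end R3 → 2
7:00pm end R7 → 1
7:15pm end R6 → 0
Peak is 3, at 5:15pm (R3, R6, R7).

3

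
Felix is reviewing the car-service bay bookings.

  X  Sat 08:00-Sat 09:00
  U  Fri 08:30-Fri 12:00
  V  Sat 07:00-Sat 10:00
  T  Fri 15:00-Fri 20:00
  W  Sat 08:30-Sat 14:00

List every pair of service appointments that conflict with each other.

Sorted by start: U, T, V, X, W.
T starts after U ends, so U has no further overlaps.
V starts after T ends, so T has no further overlaps.
X starts before V ends → V and X overlap.
W starts before V ends → V and W overlap.
W starts before X ends → X and W overlap.

V & W, V & X, W & X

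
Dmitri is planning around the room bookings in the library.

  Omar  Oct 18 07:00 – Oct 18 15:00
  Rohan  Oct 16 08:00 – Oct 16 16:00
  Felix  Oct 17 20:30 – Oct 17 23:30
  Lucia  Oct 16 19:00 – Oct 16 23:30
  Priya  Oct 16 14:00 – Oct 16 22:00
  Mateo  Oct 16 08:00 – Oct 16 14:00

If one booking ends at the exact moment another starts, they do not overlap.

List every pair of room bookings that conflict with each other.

Sorted by start: Rohan, Mateo, Priya, Lucia, Felix, Omar.
Mateo starts before Rohan ends → Rohan and Mateo overlap.
Priya starts before Rohan ends → Rohan and Priya overlap.
Lucia starts after Rohan ends — done with Rohan.
Priya starts exactly when Mateo ends (back-to-back, no overlap) — done with Mateo.
Lucia starts before Priya ends → Priya and Lucia overlap.
Felix starts after Priya ends — done with Priya.
Felix starts after Lucia ends — done with Lucia.
Omar starts after Felix ends.

Lucia & Priya, Mateo & Rohan, Priya & Rohan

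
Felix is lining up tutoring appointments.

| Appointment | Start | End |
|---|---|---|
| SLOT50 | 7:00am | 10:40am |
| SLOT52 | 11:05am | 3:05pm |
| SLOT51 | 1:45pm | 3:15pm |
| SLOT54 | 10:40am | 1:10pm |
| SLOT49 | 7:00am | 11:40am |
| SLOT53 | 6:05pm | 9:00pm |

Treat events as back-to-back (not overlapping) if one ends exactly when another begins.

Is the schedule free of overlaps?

No

Sorted by start: SLOT49, SLOT50, SLOT54, SLOT52, SLOT51, SLOT53.
SLOT50 starts before SLOT49 ends → SLOT49 and SLOT50 overlap.
That's a conflict, so the schedule is not conflict-free.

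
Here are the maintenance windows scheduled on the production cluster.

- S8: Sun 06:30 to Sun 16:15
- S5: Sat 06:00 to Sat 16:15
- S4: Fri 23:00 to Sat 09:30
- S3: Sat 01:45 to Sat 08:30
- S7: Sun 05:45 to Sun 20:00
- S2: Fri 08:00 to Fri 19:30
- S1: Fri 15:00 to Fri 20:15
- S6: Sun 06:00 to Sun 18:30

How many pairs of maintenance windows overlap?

7

Two intervals overlap when each starts before the other ends.
Sorted by start: S2, S1, S4, S3, S5, S7, S6, S8.
S1 starts before S2 ends → S2 and S1 overlap.
S4 starts after S2 ends, so nothing later overlaps S2 either.
S4 starts after S1 ends, so nothing later overlaps S1 either.
S3 starts before S4 ends → S4 and S3 overlap.
S5 starts before S4 ends → S4 and S5 overlap.
S7 starts after S4 ends, so nothing later overlaps S4 either.
S5 starts before S3 ends → S3 and S5 overlap.
S7 starts after S3 ends, so nothing later overlaps S3 either.
S7 starts after S5 ends, so nothing later overlaps S5 either.
S6 starts before S7 ends → S7 and S6 overlap.
S8 starts before S7 ends → S7 and S8 overlap.
S8 starts before S6 ends → S6 and S8 overlap.
Overlapping pairs: S1 & S2, S3 & S4, S3 & S5, S4 & S5, S6 & S7, S6 & S8, S7 & S8 — 7 in total.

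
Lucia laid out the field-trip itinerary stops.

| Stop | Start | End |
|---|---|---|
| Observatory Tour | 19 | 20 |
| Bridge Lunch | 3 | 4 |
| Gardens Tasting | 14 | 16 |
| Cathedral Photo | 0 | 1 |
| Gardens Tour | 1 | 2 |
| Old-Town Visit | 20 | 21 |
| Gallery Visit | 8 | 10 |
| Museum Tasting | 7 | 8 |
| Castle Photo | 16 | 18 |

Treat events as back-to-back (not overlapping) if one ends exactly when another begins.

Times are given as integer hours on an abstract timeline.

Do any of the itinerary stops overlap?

No

Sorted by start: Cathedral Photo, Gardens Tour, Bridge Lunch, Museum Tasting, Gallery Visit, Gardens Tasting, Castle Photo, Observatory Tour, Old-Town Visit.
Gardens Tour starts exactly when Cathedral Photo ends (back-to-back, no overlap), so Cathedral Photo has no further overlaps.
Bridge Lunch starts after Gardens Tour ends, so Gardens Tour has no further overlaps.
Museum Tasting starts after Bridge Lunch ends, so Bridge Lunch has no further overlaps.
Gallery Visit starts exactly when Museum Tasting ends (back-to-back, no overlap), so Museum Tasting has no further overlaps.
Gardens Tasting starts after Gallery Visit ends, so Gallery Visit has no further overlaps.
Castle Photo starts exactly when Gardens Tasting ends (back-to-back, no overlap), so Gardens Tasting has no further overlaps.
Observatory Tour starts after Castle Photo ends, so Castle Photo has no further overlaps.
Old-Town Visit starts exactly when Observatory Tour ends (back-to-back, no overlap).
Every pair is clear; the schedule has no overlaps.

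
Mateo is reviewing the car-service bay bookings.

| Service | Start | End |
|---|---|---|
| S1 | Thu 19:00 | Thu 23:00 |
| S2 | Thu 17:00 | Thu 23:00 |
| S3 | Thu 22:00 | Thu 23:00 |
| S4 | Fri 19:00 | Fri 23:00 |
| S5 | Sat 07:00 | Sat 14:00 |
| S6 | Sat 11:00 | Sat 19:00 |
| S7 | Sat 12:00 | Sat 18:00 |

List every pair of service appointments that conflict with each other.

S1 & S2, S1 & S3, S2 & S3, S5 & S6, S5 & S7, S6 & S7

Sorted by start: S2, S1, S3, S4, S5, S6, S7.
S1 starts before S2 ends → S2 and S1 overlap.
S3 starts before S2 ends → S2 and S3 overlap.
S4 starts after S2 ends; S2 is clear from here.
S3 starts before S1 ends → S1 and S3 overlap.
S4 starts after S1 ends; S1 is clear from here.
S4 starts after S3 ends; S3 is clear from here.
S5 starts after S4 ends; S4 is clear from here.
S6 starts before S5 ends → S5 and S6 overlap.
S7 starts before S5 ends → S5 and S7 overlap.
S7 starts before S6 ends → S6 and S7 overlap.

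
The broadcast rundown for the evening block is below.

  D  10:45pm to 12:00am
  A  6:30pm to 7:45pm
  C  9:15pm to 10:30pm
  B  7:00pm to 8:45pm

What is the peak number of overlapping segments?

Sweep the timeline, counting +1 at each start and −1 at each end (ends before starts at a tie):
6:30pm start A → 1
7:00pm start B → 2
7:45pm end A → 1
8:45pm end B → 0
9:15pm start C → 1
10:30pm end C → 0
10:45pm start D → 1
12:00am end D → 0
Peak is 2, at 7:00pm (A, B).

2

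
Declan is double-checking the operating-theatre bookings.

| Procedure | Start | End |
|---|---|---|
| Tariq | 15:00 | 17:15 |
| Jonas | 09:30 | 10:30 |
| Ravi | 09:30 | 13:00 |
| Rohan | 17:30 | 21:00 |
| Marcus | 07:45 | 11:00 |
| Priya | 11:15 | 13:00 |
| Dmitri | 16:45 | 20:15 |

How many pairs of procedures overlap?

Sorted by start: Marcus, Jonas, Ravi, Priya, Tariq, Dmitri, Rohan.
Jonas starts before Marcus ends → Marcus and Jonas overlap.
Ravi starts before Marcus ends → Marcus and Ravi overlap.
Priya starts after Marcus ends — done with Marcus.
Ravi starts before Jonas ends → Jonas and Ravi overlap.
Priya starts after Jonas ends — done with Jonas.
Priya starts before Ravi ends → Ravi and Priya overlap.
Tariq starts after Ravi ends — done with Ravi.
Tariq starts after Priya ends — done with Priya.
Dmitri starts before Tariq ends → Tariq and Dmitri overlap.
Rohan starts after Tariq ends.
Rohan starts before Dmitri ends → Dmitri and Rohan overlap.
Overlapping pairs: Dmitri & Rohan, Dmitri & Tariq, Jonas & Marcus, Jonas & Ravi, Marcus & Ravi, Priya & Ravi — 6 in total.

6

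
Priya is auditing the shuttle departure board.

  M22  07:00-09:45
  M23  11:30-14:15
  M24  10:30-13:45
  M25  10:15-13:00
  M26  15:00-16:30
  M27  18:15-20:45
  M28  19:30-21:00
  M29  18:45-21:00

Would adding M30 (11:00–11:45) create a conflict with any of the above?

Yes — it overlaps M23, M24, M25

M22: ends 09:45 at or before M30 starts 11:00 → clear.
M25: starts 10:15 before M30 ends 11:45, and ends 13:00 after M30 starts 11:00 → overlap.
M24: starts 10:30 before M30 ends 11:45, and ends 13:45 after M30 starts 11:00 → overlap.
M23: starts 11:30 before M30 ends 11:45, and ends 14:15 after M30 starts 11:00 → overlap.
M26: starts 15:00 at or after M30 ends 11:45 → clear.
M27: starts 18:15 at or after M30 ends 11:45 → clear.
M29: starts 18:45 at or after M30 ends 11:45 → clear.
M28: starts 19:30 at or after M30 ends 11:45 → clear.
M30 overlaps M23, M24, M25.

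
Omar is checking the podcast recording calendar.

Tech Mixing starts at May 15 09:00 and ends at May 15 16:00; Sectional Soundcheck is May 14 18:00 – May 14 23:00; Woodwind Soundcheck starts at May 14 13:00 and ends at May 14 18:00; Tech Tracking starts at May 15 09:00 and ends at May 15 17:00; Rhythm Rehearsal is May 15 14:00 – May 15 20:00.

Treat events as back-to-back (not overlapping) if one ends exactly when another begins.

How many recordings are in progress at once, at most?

Sort all start/end points and keep a running count:
May 14 13:00 start Woodwind Soundcheck → 1
May 14 18:00 end Woodwind Soundcheck → 0
May 14 18:00 start Sectional Soundcheck → 1
May 14 23:00 end Sectional Soundcheck → 0
May 15 09:00 start Tech Mixing → 1
May 15 09:00 start Tech Tracking → 2
May 15 14:00 start Rhythm Rehearsal → 3
May 15 16:00 end Tech Mixing → 2
May 15 17:00 end Tech Tracking → 1
May 15 20:00 end Rhythm Rehearsal → 0
Peak is 3, at May 15 14:00 (Rhythm Rehearsal, Tech Mixing, Tech Tracking).

3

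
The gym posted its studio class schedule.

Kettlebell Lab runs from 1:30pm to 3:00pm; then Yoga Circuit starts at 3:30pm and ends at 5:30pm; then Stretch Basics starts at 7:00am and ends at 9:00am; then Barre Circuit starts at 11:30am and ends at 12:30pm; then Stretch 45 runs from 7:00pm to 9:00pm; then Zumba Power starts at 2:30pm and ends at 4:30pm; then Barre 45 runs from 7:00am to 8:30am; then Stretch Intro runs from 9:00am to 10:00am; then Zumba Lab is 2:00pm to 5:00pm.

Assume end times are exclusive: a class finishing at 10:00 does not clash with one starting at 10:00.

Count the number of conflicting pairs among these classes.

6

Sorted by start: Barre 45, Stretch Basics, Stretch Intro, Barre Circuit, Kettlebell Lab, Zumba Lab, Zumba Power, Yoga Circuit, Stretch 45.
Stretch Basics starts before Barre 45 ends → Barre 45 and Stretch Basics overlap.
Stretch Intro starts after Barre 45 ends, so Barre 45 has no further overlaps.
Stretch Intro starts exactly when Stretch Basics ends (back-to-back, no overlap), so Stretch Basics has no further overlaps.
Barre Circuit starts after Stretch Intro ends, so Stretch Intro has no further overlaps.
Kettlebell Lab starts after Barre Circuit ends, so Barre Circuit has no further overlaps.
Zumba Lab starts before Kettlebell Lab ends → Kettlebell Lab and Zumba Lab overlap.
Zumba Power starts before Kettlebell Lab ends → Kettlebell Lab and Zumba Power overlap.
Yoga Circuit starts after Kettlebell Lab ends, so Kettlebell Lab has no further overlaps.
Zumba Power starts before Zumba Lab ends → Zumba Lab and Zumba Power overlap.
Yoga Circuit starts before Zumba Lab ends → Zumba Lab and Yoga Circuit overlap.
Stretch 45 starts after Zumba Lab ends.
Yoga Circuit starts before Zumba Power ends → Zumba Power and Yoga Circuit overlap.
Stretch 45 starts after Zumba Power ends.
Stretch 45 starts after Yoga Circuit ends.
Overlapping pairs: Barre 45 & Stretch Basics, Kettlebell Lab & Zumba Lab, Kettlebell Lab & Zumba Power, Yoga Circuit & Zumba Lab, Yoga Circuit & Zumba Power, Zumba Lab & Zumba Power — 6 in total.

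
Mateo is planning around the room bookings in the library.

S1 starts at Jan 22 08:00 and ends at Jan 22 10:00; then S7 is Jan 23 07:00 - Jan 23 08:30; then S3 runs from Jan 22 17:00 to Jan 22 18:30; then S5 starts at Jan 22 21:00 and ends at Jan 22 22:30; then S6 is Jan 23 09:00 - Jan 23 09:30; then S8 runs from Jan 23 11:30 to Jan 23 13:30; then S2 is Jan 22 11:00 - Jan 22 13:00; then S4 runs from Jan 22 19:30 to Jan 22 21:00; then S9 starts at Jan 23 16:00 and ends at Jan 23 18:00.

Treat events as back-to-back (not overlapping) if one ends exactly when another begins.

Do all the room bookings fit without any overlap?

Sorted by start: S1, S2, S3, S4, S5, S7, S6, S8, S9.
S2 starts after S1 ends, so S1 has no further overlaps.
S3 starts after S2 ends, so S2 has no further overlaps.
S4 starts after S3 ends, so S3 has no further overlaps.
S5 starts exactly when S4 ends (back-to-back, no overlap), so S4 has no further overlaps.
S7 starts after S5 ends, so S5 has no further overlaps.
S6 starts after S7 ends, so S7 has no further overlaps.
S8 starts after S6 ends, so S6 has no further overlaps.
S9 starts after S8 ends.
Every pair is clear; the schedule has no overlaps.

Yes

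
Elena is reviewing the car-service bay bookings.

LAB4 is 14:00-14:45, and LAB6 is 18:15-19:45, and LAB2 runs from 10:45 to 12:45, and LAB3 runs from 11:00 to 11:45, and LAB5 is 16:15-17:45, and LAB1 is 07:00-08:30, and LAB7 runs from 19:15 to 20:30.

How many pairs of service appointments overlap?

Sorted by start: LAB1, LAB2, LAB3, LAB4, LAB5, LAB6, LAB7.
LAB2 starts after LAB1 ends, so LAB1 has no further overlaps.
LAB3 starts before LAB2 ends → LAB2 and LAB3 overlap.
LAB4 starts after LAB2 ends, so LAB2 has no further overlaps.
LAB4 starts after LAB3 ends, so LAB3 has no further overlaps.
LAB5 starts after LAB4 ends, so LAB4 has no further overlaps.
LAB6 starts after LAB5 ends, so LAB5 has no further overlaps.
LAB7 starts before LAB6 ends → LAB6 and LAB7 overlap.
Overlapping pairs: LAB2 & LAB3, LAB6 & LAB7 — 2 in total.

2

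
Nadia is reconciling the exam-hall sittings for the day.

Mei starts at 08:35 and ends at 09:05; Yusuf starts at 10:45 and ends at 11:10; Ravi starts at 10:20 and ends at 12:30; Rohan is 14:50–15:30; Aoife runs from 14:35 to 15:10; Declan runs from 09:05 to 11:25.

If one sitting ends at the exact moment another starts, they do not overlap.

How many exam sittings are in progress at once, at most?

3

Walk through starts and ends in time order (an end at T is processed before a start at T):
08:35 start Mei → 1
09:05 end Mei → 0
09:05 start Declan → 1
10:20 start Ravi → 2
10:45 start Yusuf → 3
11:10 end Yusuf → 2
11:25 end Declan → 1
12:30 end Ravi → 0
14:35 start Aoife → 1
14:50 start Rohan → 2
15:10 end Aoife → 1
15:30 end Rohan → 0
Peak is 3, at 10:45 (Declan, Ravi, Yusuf).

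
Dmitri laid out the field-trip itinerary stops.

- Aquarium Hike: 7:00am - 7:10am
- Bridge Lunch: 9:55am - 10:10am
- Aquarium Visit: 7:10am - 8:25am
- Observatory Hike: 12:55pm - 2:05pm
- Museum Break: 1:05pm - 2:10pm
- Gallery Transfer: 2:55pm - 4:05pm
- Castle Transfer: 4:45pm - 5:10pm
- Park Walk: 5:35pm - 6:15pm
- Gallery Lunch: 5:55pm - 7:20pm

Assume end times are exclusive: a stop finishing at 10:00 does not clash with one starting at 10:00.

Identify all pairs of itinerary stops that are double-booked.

Gallery Lunch & Park Walk, Museum Break & Observatory Hike

Sorted by start: Aquarium Hike, Aquarium Visit, Bridge Lunch, Observatory Hike, Museum Break, Gallery Transfer, Castle Transfer, Park Walk, Gallery Lunch.
Aquarium Visit starts exactly when Aquarium Hike ends (back-to-back, no overlap); Aquarium Hike is clear from here.
Bridge Lunch starts after Aquarium Visit ends; Aquarium Visit is clear from here.
Observatory Hike starts after Bridge Lunch ends; Bridge Lunch is clear from here.
Museum Break starts before Observatory Hike ends → Observatory Hike and Museum Break overlap.
Gallery Transfer starts after Observatory Hike ends; Observatory Hike is clear from here.
Gallery Transfer starts after Museum Break ends; Museum Break is clear from here.
Castle Transfer starts after Gallery Transfer ends; Gallery Transfer is clear from here.
Park Walk starts after Castle Transfer ends; Castle Transfer is clear from here.
Gallery Lunch starts before Park Walk ends → Park Walk and Gallery Lunch overlap.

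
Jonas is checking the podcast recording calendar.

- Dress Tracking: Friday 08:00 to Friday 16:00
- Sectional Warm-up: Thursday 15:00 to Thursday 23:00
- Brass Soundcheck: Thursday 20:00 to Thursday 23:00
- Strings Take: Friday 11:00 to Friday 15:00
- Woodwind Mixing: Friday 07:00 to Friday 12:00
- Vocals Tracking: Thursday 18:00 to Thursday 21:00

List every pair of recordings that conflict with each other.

Sorted by start: Sectional Warm-up, Vocals Tracking, Brass Soundcheck, Woodwind Mixing, Dress Tracking, Strings Take.
Vocals Tracking starts before Sectional Warm-up ends → Sectional Warm-up and Vocals Tracking overlap.
Brass Soundcheck starts before Sectional Warm-up ends → Sectional Warm-up and Brass Soundcheck overlap.
Woodwind Mixing starts after Sectional Warm-up ends; Sectional Warm-up is clear from here.
Brass Soundcheck starts before Vocals Tracking ends → Vocals Tracking and Brass Soundcheck overlap.
Woodwind Mixing starts after Vocals Tracking ends; Vocals Tracking is clear from here.
Woodwind Mixing starts after Brass Soundcheck ends; Brass Soundcheck is clear from here.
Dress Tracking starts before Woodwind Mixing ends → Woodwind Mixing and Dress Tracking overlap.
Strings Take starts before Woodwind Mixing ends → Woodwind Mixing and Strings Take overlap.
Strings Take starts before Dress Tracking ends → Dress Tracking and Strings Take overlap.

Brass Soundcheck & Sectional Warm-up, Brass Soundcheck & Vocals Tracking, Dress Tracking & Strings Take, Dress Tracking & Woodwind Mixing, Sectional Warm-up & Vocals Tracking, Strings Take & Woodwind Mixing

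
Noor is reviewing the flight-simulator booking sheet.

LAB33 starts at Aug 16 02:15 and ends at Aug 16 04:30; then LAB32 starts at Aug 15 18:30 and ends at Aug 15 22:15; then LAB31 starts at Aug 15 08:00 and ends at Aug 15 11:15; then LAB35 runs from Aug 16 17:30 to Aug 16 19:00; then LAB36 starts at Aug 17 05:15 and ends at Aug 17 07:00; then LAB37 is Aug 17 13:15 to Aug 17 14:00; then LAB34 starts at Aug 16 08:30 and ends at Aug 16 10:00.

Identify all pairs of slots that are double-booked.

Sorted by start: LAB31, LAB32, LAB33, LAB34, LAB35, LAB36, LAB37.
LAB32 starts after LAB31 ends, so LAB31 has no further overlaps.
LAB33 starts after LAB32 ends, so LAB32 has no further overlaps.
LAB34 starts after LAB33 ends, so LAB33 has no further overlaps.
LAB35 starts after LAB34 ends, so LAB34 has no further overlaps.
LAB36 starts after LAB35 ends, so LAB35 has no further overlaps.
LAB37 starts after LAB36 ends.

no conflicts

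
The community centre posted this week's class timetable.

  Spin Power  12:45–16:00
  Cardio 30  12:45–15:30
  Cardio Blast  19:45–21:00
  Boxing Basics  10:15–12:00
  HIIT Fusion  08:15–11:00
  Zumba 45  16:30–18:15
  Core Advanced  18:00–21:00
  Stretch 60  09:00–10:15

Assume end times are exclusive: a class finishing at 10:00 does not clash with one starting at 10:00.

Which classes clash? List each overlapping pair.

Boxing Basics & HIIT Fusion, Cardio 30 & Spin Power, Cardio Blast & Core Advanced, Core Advanced & Zumba 45, HIIT Fusion & Stretch 60

Sorted by start: HIIT Fusion, Stretch 60, Boxing Basics, Cardio 30, Spin Power, Zumba 45, Core Advanced, Cardio Blast.
Stretch 60 starts before HIIT Fusion ends → HIIT Fusion and Stretch 60 overlap.
Boxing Basics starts before HIIT Fusion ends → HIIT Fusion and Boxing Basics overlap.
Cardio 30 starts after HIIT Fusion ends — done with HIIT Fusion.
Boxing Basics starts exactly when Stretch 60 ends (back-to-back, no overlap) — done with Stretch 60.
Cardio 30 starts after Boxing Basics ends — done with Boxing Basics.
Spin Power starts before Cardio 30 ends → Cardio 30 and Spin Power overlap.
Zumba 45 starts after Cardio 30 ends — done with Cardio 30.
Zumba 45 starts after Spin Power ends — done with Spin Power.
Core Advanced starts before Zumba 45 ends → Zumba 45 and Core Advanced overlap.
Cardio Blast starts after Zumba 45 ends.
Cardio Blast starts before Core Advanced ends → Core Advanced and Cardio Blast overlap.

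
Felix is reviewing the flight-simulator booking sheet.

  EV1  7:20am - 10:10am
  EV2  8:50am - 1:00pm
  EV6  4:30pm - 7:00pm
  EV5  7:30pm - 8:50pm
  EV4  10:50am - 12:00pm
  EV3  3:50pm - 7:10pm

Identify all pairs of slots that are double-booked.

EV1 & EV2, EV2 & EV4, EV3 & EV6

Check each pair: they overlap iff neither finishes before the other starts.
Sorted by start: EV1, EV2, EV4, EV3, EV6, EV5.
EV2 starts before EV1 ends → EV1 and EV2 overlap.
EV4 starts after EV1 ends, so EV1 has no further overlaps.
EV4 starts before EV2 ends → EV2 and EV4 overlap.
EV3 starts after EV2 ends, so EV2 has no further overlaps.
EV3 starts after EV4 ends, so EV4 has no further overlaps.
EV6 starts before EV3 ends → EV3 and EV6 overlap.
EV5 starts after EV3 ends.
EV5 starts after EV6 ends.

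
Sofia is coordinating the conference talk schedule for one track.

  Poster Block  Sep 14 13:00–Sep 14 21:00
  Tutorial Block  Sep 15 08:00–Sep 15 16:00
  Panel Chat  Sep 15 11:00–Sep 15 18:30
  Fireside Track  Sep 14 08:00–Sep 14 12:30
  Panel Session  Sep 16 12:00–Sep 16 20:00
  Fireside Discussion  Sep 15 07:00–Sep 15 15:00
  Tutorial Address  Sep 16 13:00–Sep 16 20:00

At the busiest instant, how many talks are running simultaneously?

3

Walk through starts and ends in time order (an end at T is processed before a start at T):
Sep 14 08:00 start Fireside Track → 1
Sep 14 12:30 end Fireside Track → 0
Sep 14 13:00 start Poster Block → 1
Sep 14 21:00 end Poster Block → 0
Sep 15 07:00 start Fireside Discussion → 1
Sep 15 08:00 start Tutorial Block → 2
Sep 15 11:00 start Panel Chat → 3
Sep 15 15:00 end Fireside Discussion → 2
Sep 15 16:00 end Tutorial Block → 1
Sep 15 18:30 end Panel Chat → 0
Sep 16 12:00 start Panel Session → 1
Sep 16 13:00 start Tutorial Address → 2
Sep 16 20:00 end Panel Session → 1
Sep 16 20:00 end Tutorial Address → 0
Peak is 3, at Sep 15 11:00 (Fireside Discussion, Panel Chat, Tutorial Block).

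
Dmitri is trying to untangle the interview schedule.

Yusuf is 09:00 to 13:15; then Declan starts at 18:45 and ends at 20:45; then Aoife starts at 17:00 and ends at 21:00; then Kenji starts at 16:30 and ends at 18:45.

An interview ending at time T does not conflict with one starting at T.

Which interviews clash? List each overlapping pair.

Aoife & Declan, Aoife & Kenji

Sorted by start: Yusuf, Kenji, Aoife, Declan.
Kenji starts after Yusuf ends — done with Yusuf.
Aoife starts before Kenji ends → Kenji and Aoife overlap.
Declan starts exactly when Kenji ends (back-to-back, no overlap).
Declan starts before Aoife ends → Aoife and Declan overlap.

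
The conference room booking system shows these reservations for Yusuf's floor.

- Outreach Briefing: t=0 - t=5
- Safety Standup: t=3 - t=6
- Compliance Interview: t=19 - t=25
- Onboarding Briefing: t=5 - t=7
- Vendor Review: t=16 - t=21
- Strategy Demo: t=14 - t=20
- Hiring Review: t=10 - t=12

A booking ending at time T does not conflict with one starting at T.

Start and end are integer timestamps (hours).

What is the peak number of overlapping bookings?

Sort all start/end points and keep a running count:
t=0 start Outreach Briefing → 1
t=3 start Safety Standup → 2
t=5 end Outreach Briefing → 1
t=5 start Onboarding Briefing → 2
t=6 end Safety Standup → 1
t=7 end Onboarding Briefing → 0
t=10 start Hiring Review → 1
t=12 end Hiring Review → 0
t=14 start Strategy Demo → 1
t=16 start Vendor Review → 2
t=19 start Compliance Interview → 3
t=20 end Strategy Demo → 2
t=21 end Vendor Review → 1
t=25 end Compliance Interview → 0
Peak is 3, at t=19 (Compliance Interview, Strategy Demo, Vendor Review).

3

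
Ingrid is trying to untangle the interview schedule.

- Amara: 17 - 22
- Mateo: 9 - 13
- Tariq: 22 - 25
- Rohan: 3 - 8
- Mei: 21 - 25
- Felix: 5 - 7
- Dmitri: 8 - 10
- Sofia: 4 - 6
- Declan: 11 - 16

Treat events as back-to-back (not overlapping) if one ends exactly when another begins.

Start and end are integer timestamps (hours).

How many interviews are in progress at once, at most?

Walk through starts and ends in time order (an end at T is processed before a start at T):
3 start Rohan → 1
4 start Sofia → 2
5 start Felix → 3
6 end Sofia → 2
7 end Felix → 1
8 end Rohan → 0
8 start Dmitri → 1
9 start Mateo → 2
10 end Dmitri → 1
11 start Declan → 2
13 end Mateo → 1
16 end Declan → 0
17 start Amara → 1
21 start Mei → 2
22 end Amara → 1
22 start Tariq → 2
25 end Mei → 1
25 end Tariq → 0
Peak is 3, at 5 (Felix, Rohan, Sofia).

3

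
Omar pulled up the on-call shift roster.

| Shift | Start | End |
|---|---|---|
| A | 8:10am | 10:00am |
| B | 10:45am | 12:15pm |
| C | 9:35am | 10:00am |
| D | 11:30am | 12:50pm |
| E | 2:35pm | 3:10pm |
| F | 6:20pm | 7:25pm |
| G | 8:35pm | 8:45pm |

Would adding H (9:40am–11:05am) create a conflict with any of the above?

A: starts 8:10am before H ends 11:05am, and ends 10:00am after H starts 9:40am → overlap.
C: starts 9:35am before H ends 11:05am, and ends 10:00am after H starts 9:40am → overlap.
B: starts 10:45am before H ends 11:05am, and ends 12:15pm after H starts 9:40am → overlap.
D: starts 11:30am at or after H ends 11:05am → clear.
E: starts 2:35pm at or after H ends 11:05am → clear.
F: starts 6:20pm at or after H ends 11:05am → clear.
G: starts 8:35pm at or after H ends 11:05am → clear.
H overlaps A, B, C.

Yes — it overlaps A, B, C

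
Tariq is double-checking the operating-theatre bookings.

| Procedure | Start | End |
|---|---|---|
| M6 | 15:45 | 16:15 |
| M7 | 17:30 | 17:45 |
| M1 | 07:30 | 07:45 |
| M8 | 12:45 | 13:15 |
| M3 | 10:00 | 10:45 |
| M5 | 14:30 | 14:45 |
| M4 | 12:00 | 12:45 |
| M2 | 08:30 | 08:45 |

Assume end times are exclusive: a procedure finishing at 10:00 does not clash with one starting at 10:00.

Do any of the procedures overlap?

Two intervals overlap when each starts before the other ends.
Sorted by start: M1, M2, M3, M4, M8, M5, M6, M7.
M2 starts after M1 ends, so nothing later overlaps M1 either.
M3 starts after M2 ends, so nothing later overlaps M2 either.
M4 starts after M3 ends, so nothing later overlaps M3 either.
M8 starts exactly when M4 ends (back-to-back, no overlap), so nothing later overlaps M4 either.
M5 starts after M8 ends, so nothing later overlaps M8 either.
M6 starts after M5 ends, so nothing later overlaps M5 either.
M7 starts after M6 ends.
Every pair is clear; the schedule has no overlaps.

No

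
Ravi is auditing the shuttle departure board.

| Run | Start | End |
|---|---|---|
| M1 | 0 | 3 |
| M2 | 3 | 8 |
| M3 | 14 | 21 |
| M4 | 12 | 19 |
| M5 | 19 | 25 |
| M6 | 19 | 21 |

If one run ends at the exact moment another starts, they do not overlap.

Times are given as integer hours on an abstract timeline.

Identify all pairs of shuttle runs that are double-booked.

Sorted by start: M1, M2, M4, M3, M5, M6.
M2 starts exactly when M1 ends (back-to-back, no overlap); M1 is clear from here.
M4 starts after M2 ends; M2 is clear from here.
M3 starts before M4 ends → M4 and M3 overlap.
M5 starts exactly when M4 ends (back-to-back, no overlap); M4 is clear from here.
M5 starts before M3 ends → M3 and M5 overlap.
M6 starts before M3 ends → M3 and M6 overlap.
M6 starts before M5 ends → M5 and M6 overlap.

M3 & M4, M3 & M5, M3 & M6, M5 & M6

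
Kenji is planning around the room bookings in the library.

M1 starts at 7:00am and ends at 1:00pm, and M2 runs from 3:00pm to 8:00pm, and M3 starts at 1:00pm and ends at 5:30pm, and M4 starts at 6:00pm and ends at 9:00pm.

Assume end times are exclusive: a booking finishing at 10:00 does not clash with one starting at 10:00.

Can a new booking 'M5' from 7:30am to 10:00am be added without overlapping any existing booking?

No — it overlaps M1

M1: starts 7:00am before M5 ends 10:00am, and ends 1:00pm after M5 starts 7:30am → overlap.
M3: starts 1:00pm at or after M5 ends 10:00am → clear.
M2: starts 3:00pm at or after M5 ends 10:00am → clear.
M4: starts 6:00pm at or after M5 ends 10:00am → clear.
M5 overlaps M1.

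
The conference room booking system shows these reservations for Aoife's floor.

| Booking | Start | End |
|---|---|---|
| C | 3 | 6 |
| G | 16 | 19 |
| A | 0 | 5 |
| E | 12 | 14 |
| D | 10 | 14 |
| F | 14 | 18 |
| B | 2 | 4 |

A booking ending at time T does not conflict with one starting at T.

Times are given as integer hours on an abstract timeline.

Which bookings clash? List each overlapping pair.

A & B, A & C, B & C, D & E, F & G

Sorted by start: A, B, C, D, E, F, G.
B starts before A ends → A and B overlap.
C starts before A ends → A and C overlap.
D starts after A ends — done with A.
C starts before B ends → B and C overlap.
D starts after B ends — done with B.
D starts after C ends — done with C.
E starts before D ends → D and E overlap.
F starts exactly when D ends (back-to-back, no overlap) — done with D.
F starts exactly when E ends (back-to-back, no overlap) — done with E.
G starts before F ends → F and G overlap.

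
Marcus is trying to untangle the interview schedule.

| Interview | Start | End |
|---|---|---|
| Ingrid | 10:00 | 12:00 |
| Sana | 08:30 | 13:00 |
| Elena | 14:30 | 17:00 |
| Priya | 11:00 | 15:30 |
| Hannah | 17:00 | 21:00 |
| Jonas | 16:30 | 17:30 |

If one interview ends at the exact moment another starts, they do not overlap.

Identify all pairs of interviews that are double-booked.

Sorted by start: Sana, Ingrid, Priya, Elena, Jonas, Hannah.
Ingrid starts before Sana ends → Sana and Ingrid overlap.
Priya starts before Sana ends → Sana and Priya overlap.
Elena starts after Sana ends, so Sana has no further overlaps.
Priya starts before Ingrid ends → Ingrid and Priya overlap.
Elena starts after Ingrid ends, so Ingrid has no further overlaps.
Elena starts before Priya ends → Priya and Elena overlap.
Jonas starts after Priya ends, so Priya has no further overlaps.
Jonas starts before Elena ends → Elena and Jonas overlap.
Hannah starts exactly when Elena ends (back-to-back, no overlap).
Hannah starts before Jonas ends → Jonas and Hannah overlap.

Elena & Jonas, Elena & Priya, Hannah & Jonas, Ingrid & Priya, Ingrid & Sana, Priya & Sana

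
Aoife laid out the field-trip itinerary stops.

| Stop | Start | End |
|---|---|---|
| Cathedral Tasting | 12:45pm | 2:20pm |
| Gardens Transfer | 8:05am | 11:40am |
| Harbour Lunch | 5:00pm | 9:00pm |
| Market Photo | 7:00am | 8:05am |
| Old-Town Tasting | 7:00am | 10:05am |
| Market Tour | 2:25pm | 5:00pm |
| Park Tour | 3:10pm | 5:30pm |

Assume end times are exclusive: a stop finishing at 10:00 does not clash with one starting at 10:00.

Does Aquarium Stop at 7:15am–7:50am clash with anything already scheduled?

Yes — it overlaps Market Photo, Old-Town Tasting

Market Photo: starts 7:00am before Aquarium Stop ends 7:50am, and ends 8:05am after Aquarium Stop starts 7:15am → overlap.
Old-Town Tasting: starts 7:00am before Aquarium Stop ends 7:50am, and ends 10:05am after Aquarium Stop starts 7:15am → overlap.
Gardens Transfer: starts 8:05am at or after Aquarium Stop ends 7:50am → clear.
Cathedral Tasting: starts 12:45pm at or after Aquarium Stop ends 7:50am → clear.
Market Tour: starts 2:25pm at or after Aquarium Stop ends 7:50am → clear.
Park Tour: starts 3:10pm at or after Aquarium Stop ends 7:50am → clear.
Harbour Lunch: starts 5:00pm at or after Aquarium Stop ends 7:50am → clear.
Aquarium Stop overlaps Market Photo, Old-Town Tasting.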